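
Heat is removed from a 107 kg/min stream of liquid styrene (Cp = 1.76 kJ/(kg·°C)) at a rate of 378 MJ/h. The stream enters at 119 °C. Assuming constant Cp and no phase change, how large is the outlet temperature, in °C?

Q = 378 MJ/h = 6300 kJ/min
ΔT = Q/(ṁ·Cp) = 6300/(107×1.76) = 33.454 K
T_out = 119 − 33.454 = 85.546 °C

T_out = 85.5 °C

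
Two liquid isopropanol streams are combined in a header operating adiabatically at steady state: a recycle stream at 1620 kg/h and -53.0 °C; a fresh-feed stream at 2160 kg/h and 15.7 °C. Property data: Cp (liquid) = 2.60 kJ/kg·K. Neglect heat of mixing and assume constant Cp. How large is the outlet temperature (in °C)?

Adiabatic, steady state ⇒ Σ ṁᵢCp,ᵢ(T_out − Tᵢ) = 0
Σ ṁᵢCp,ᵢTᵢ = 1620×2.60×-53.0 + 2160×2.60×15.7 = -135060
Σ ṁᵢCp,ᵢ = 1620×2.60 + 2160×2.60 = 9828
T_out = -135060 / 9828 = -13.743 °C

T_out = -13.7 °C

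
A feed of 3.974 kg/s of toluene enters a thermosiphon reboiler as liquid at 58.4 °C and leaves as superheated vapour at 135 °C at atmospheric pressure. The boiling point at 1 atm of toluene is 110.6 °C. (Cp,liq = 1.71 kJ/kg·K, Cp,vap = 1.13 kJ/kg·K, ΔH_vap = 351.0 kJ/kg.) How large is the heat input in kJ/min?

Q = 112000 kJ/min

liquid 58.4→110.6 °C: 89.262 kJ/kg
vaporisation at 110.6 °C: 351 kJ/kg
vapour 110.6→135 °C: 27.572 kJ/kg
Δh = 89.262 + 351 + 27.572 = 467.83 kJ/kg
Q = ṁ·Δh = 3.974 kg/s × 467.83 kJ/kg = 1859.2 kJ/s
|Q| = 1859.2 kW = 111550 kJ/min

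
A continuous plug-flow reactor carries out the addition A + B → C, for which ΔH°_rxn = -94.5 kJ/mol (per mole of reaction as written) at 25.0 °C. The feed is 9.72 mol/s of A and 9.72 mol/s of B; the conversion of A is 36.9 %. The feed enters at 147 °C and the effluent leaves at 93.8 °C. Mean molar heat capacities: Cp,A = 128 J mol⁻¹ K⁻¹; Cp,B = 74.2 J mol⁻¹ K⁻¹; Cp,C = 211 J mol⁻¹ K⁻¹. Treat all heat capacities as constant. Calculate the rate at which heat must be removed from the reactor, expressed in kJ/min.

Q_out = 26500 kJ/min

Extent of reaction ξ = 0.369 × 9.72 = 3.5867 mol/s
Reaction term: ξ·ΔH°_rxn = 3.5867 × -94.5 = -338.94 kJ/s
Sensible, feed 147→25 °C: -239.78 kJ/s
Outlet flows (mol/s): A 6.1333, B 6.1333, C 3.5867
Sensible, products 25→93.8 °C: 137.39 kJ/s
Q = ΔH = -441.33 kJ/s = -441.33 kW
Heat removed = 26480 kJ/min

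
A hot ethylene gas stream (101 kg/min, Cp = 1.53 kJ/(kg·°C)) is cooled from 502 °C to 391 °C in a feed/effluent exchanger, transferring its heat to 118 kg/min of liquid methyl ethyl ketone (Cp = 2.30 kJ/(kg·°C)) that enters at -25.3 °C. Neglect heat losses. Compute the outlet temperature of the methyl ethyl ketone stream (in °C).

Heat released by hot stream: Q = 101 × 1.53 × (502 − 391) = 17153 kJ/min
Energy balance on cold side (adiabatic exchanger): Q = ṁ_c·Cp_c·(T_c,out − T_c,in)
T_c,out = -25.3 + 17153/(118 × 2.30) = 37.901 °C

T_c,out = 37.9 °C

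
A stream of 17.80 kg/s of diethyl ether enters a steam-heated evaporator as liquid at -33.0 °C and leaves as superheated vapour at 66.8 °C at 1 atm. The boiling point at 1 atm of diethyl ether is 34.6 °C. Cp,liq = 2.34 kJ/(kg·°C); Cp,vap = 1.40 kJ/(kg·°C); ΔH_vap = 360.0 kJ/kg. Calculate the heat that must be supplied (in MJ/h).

Q = 36100 MJ/h

liquid -33.0→34.6 °C: 158.18 kJ/kg
vaporisation at 34.6 °C: 360 kJ/kg
vapour 34.6→66.8 °C: 45.08 kJ/kg
Δh = 158.18 + 360 + 45.08 = 563.26 kJ/kg
Q = ṁ·Δh = 17.80 kg/s × 563.26 kJ/kg = 10026 kJ/s
|Q| = 10026 kW = 36094 MJ/h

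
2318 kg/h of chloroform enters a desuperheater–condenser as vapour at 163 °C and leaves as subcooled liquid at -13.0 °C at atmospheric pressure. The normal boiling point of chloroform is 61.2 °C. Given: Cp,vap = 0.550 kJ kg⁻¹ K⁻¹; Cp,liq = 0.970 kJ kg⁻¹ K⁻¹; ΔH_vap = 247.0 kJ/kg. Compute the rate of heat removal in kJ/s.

Q_c = 241 kJ/s

vapour 163→61.2 °C: -55.99 kJ/kg
condensation at 61.2 °C: -247 kJ/kg
liquid 61.2→-13.0 °C: -71.974 kJ/kg
Δh = -55.99 + -247 + -71.974 = -374.96 kJ/kg
Q = ṁ·Δh = 2318 kg/h × -374.96 kJ/kg = -869170 kJ/h
|Q| = 241.44 kW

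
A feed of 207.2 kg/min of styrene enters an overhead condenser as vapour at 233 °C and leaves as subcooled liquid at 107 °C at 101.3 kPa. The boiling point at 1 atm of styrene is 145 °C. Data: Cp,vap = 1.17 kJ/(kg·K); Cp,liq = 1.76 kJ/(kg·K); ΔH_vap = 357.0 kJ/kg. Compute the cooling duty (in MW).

Q_c = 1.82 MW

vapour 233→145 °C: -102.96 kJ/kg
condensation at 145 °C: -357 kJ/kg
liquid 145→107 °C: -66.88 kJ/kg
Δh = -102.96 + -357 + -66.88 = -526.84 kJ/kg
Q = ṁ·Δh = 207.2 kg/min × -526.84 kJ/kg = -109160 kJ/min
|Q| = 1819.4 kW = 1.8194 MW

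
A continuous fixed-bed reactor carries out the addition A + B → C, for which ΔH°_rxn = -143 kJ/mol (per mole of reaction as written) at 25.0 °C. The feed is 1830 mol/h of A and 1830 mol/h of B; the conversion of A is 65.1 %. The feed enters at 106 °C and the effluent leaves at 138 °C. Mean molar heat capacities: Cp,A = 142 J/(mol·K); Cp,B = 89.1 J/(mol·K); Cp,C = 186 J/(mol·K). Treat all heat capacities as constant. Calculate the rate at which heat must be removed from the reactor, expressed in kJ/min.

Extent of reaction ξ = 0.651 × 1830 = 1191.3 mol/h
Reaction term: ξ·ΔH°_rxn = 1191.3 × -143 = -170360 kJ/h
Sensible, feed 106→25 °C: -34256 kJ/h
Outlet flows (mol/h): A 638.67, B 638.67, C 1191.3
Sensible, products 25→138 °C: 41718 kJ/h
Q = ΔH = -162900 kJ/h = -45.25 kW
Heat removed = 2715 kJ/min

Q_out = 2710 kJ/min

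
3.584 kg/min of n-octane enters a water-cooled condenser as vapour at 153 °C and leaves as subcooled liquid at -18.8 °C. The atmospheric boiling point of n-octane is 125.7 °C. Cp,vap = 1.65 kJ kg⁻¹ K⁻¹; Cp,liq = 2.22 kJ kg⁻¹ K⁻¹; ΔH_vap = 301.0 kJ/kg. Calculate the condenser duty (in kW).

vapour 153→125.7 °C: -45.045 kJ/kg
condensation at 125.7 °C: -301 kJ/kg
liquid 125.7→-18.8 °C: -320.79 kJ/kg
Δh = -45.045 + -301 + -320.79 = -666.84 kJ/kg
Q = ṁ·Δh = 3.584 kg/min × -666.84 kJ/kg = -2389.9 kJ/min
|Q| = 39.832 kW

Q_c = 39.8 kW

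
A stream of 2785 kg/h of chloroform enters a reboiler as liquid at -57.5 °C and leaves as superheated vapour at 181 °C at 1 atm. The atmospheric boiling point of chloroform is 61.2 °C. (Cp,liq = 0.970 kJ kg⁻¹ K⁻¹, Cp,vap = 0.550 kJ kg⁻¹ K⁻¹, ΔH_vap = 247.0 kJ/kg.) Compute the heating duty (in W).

Q = 331000 W

liquid -57.5→61.2 °C: 115.14 kJ/kg
vaporisation at 61.2 °C: 247 kJ/kg
vapour 61.2→181 °C: 65.89 kJ/kg
Δh = 115.14 + 247 + 65.89 = 428.03 kJ/kg
Q = ṁ·Δh = 2785 kg/h × 428.03 kJ/kg = 1.1921e+06 kJ/h
|Q| = 331.13 kW = 331130 W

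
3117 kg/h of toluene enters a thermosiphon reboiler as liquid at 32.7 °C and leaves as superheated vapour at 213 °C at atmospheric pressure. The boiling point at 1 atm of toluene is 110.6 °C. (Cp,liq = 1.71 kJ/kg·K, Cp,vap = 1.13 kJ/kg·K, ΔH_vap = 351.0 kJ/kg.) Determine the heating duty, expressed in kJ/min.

Q = 31200 kJ/min

liquid 32.7→110.6 °C: 133.21 kJ/kg
vaporisation at 110.6 °C: 351 kJ/kg
vapour 110.6→213 °C: 115.71 kJ/kg
Δh = 133.21 + 351 + 115.71 = 599.92 kJ/kg
Q = ṁ·Δh = 3117 kg/h × 599.92 kJ/kg = 1.87e+06 kJ/h
|Q| = 519.43 kW = 31166 kJ/min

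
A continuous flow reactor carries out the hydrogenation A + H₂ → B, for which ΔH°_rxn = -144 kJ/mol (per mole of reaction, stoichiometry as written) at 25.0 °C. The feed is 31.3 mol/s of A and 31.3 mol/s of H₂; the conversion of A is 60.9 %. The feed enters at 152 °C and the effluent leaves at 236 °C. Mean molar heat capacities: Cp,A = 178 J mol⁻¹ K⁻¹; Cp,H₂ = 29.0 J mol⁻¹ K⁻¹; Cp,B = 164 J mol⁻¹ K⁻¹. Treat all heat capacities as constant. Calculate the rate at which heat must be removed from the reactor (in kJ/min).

Q_out = 142000 kJ/min

Extent of reaction ξ = 0.609 × 31.3 = 19.062 mol/s
Reaction term: ξ·ΔH°_rxn = 19.062 × -144 = -2744.9 kJ/s
Sensible, feed 152→25 °C: -822.85 kJ/s
Outlet flows (mol/s): A 12.238, H₂ 12.238, B 19.062
Sensible, products 25→236 °C: 1194.1 kJ/s
Q = ΔH = -2373.6 kJ/s = -2373.6 kW
Heat removed = 142420 kJ/min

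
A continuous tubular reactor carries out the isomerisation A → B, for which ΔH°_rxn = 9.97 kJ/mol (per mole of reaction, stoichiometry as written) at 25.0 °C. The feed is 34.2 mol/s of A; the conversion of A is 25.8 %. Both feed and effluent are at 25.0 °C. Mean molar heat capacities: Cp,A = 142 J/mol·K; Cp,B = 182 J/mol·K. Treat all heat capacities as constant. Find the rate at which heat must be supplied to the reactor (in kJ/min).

Q_in = 5280 kJ/min

Extent of reaction ξ = 0.258 × 34.2 = 8.8236 mol/s
Reaction term: ξ·ΔH°_rxn = 8.8236 × 9.97 = 87.971 kJ/s
Q = ΔH = 87.971 kJ/s = 87.971 kW
Heat supplied = 5278.3 kJ/min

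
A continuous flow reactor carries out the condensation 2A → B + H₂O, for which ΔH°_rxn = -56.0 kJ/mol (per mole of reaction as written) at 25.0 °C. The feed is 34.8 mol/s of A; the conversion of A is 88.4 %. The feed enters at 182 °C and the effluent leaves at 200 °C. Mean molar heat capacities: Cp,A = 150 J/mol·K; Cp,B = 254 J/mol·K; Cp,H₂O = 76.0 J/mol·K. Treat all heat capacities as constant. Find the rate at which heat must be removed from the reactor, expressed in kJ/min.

Extent of reaction ξ = 0.884 × 34.8 / 2 = 15.382 mol/s
Reaction term: ξ·ΔH°_rxn = 15.382 × -56.0 = -861.37 kJ/s
Sensible, feed 182→25 °C: -819.54 kJ/s
Outlet flows (mol/s): A 4.0368, B 15.382, H₂O 15.382
Sensible, products 25→200 °C: 994.25 kJ/s
Q = ΔH = -686.66 kJ/s = -686.66 kW
Heat removed = 41199 kJ/min

Q_out = 41200 kJ/min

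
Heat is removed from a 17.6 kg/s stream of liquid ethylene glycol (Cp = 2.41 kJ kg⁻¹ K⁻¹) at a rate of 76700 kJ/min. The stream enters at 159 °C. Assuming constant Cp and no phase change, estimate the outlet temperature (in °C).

Q = 76700 kJ/min = 1278.3 kJ/s
ΔT = Q/(ṁ·Cp) = 1278.3/(17.6×2.41) = 30.138 K
T_out = 159 − 30.138 = 128.86 °C

T_out = 129 °C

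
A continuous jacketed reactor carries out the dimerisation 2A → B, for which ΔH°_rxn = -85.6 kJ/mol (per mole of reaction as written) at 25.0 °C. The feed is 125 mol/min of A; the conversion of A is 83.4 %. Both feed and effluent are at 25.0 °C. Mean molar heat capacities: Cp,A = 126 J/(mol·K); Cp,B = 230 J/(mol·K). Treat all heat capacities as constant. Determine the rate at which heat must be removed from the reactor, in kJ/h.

Q_out = 268000 kJ/h

Extent of reaction ξ = 0.834 × 125 / 2 = 52.125 mol/min
Reaction term: ξ·ΔH°_rxn = 52.125 × -85.6 = -4461.9 kJ/min
Q = ΔH = -4461.9 kJ/min = -74.365 kW
Heat removed = 267710 kJ/h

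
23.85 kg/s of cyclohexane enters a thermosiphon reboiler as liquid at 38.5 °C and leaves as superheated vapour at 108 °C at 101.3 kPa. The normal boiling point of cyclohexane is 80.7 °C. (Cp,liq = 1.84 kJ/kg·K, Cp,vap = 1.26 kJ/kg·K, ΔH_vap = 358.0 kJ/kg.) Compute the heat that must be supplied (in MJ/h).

liquid 38.5→80.7 °C: 77.648 kJ/kg
vaporisation at 80.7 °C: 358 kJ/kg
vapour 80.7→108 °C: 34.398 kJ/kg
Δh = 77.648 + 358 + 34.398 = 470.05 kJ/kg
Q = ṁ·Δh = 23.85 kg/s × 470.05 kJ/kg = 11211 kJ/s
|Q| = 11211 kW = 40358 MJ/h

Q = 40400 MJ/h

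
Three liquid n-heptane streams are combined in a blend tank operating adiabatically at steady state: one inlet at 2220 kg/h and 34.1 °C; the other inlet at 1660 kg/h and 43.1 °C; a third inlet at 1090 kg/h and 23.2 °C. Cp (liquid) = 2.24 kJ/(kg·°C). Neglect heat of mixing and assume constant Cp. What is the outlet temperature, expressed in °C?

Energy balance with Q = 0: Σ ṁᵢCp,ᵢ(T_out − Tᵢ) = 0
T_out = Σ ṁᵢCp,ᵢTᵢ / Σ ṁᵢCp,ᵢ
      = 386480 / 11133 = 34.715 °C

T_out = 34.7 °C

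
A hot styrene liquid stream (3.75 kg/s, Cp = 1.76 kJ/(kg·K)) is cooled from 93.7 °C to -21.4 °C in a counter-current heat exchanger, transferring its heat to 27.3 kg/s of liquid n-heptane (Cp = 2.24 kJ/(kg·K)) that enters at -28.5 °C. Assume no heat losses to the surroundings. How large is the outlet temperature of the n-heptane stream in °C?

Heat released by hot stream: Q = 3.75 × 1.76 × (93.7 − -21.4) = 759.66 kJ/s
Energy balance on cold side (adiabatic exchanger): Q = ṁ_c·Cp_c·(T_c,out − T_c,in)
T_c,out = -28.5 + 759.66/(27.3 × 2.24) = -16.078 °C

T_c,out = -16.1 °C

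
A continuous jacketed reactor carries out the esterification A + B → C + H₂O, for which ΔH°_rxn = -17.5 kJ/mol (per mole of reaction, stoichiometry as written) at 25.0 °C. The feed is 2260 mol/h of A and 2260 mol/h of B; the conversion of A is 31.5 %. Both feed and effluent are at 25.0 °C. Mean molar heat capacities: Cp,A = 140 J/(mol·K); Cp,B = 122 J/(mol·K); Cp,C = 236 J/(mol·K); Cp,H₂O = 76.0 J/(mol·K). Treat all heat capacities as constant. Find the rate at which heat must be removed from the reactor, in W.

Extent of reaction ξ = 0.315 × 2260 = 711.9 mol/h
Reaction term: ξ·ΔH°_rxn = 711.9 × -17.5 = -12458 kJ/h
Q = ΔH = -12458 kJ/h = -3.4606 kW
Heat removed = 3460.6 W

Q_out = 3460 W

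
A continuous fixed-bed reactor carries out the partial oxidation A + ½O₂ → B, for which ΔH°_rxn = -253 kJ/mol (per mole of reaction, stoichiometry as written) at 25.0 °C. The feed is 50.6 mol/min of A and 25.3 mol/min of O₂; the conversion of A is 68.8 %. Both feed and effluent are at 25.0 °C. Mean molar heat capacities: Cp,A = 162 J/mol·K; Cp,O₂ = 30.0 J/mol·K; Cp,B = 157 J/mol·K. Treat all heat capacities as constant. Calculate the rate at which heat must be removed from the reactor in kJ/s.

Q_out = 147 kJ/s

Extent of reaction ξ = 0.688 × 50.6 = 34.813 mol/min
Reaction term: ξ·ΔH°_rxn = 34.813 × -253 = -8807.6 kJ/min
Q = ΔH = -8807.6 kJ/min = -146.79 kW
Heat removed = 146.79 kJ/s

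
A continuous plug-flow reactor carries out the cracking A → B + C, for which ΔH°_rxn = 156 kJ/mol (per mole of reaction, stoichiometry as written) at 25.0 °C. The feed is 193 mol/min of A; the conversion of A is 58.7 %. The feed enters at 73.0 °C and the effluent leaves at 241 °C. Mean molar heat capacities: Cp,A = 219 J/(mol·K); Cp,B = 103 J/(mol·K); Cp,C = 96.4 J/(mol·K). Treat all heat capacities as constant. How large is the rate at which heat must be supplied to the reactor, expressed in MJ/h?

Q_in = 1460 MJ/h

Extent of reaction ξ = 0.587 × 193 = 113.29 mol/min
Reaction term: ξ·ΔH°_rxn = 113.29 × 156 = 17673 kJ/min
Sensible, feed 73.0→25 °C: -2028.8 kJ/min
Outlet flows (mol/min): A 79.709, B 113.29, C 113.29
Sensible, products 25→241 °C: 8650 kJ/min
Q = ΔH = 24295 kJ/min = 404.91 kW
Heat supplied = 1457.7 MJ/h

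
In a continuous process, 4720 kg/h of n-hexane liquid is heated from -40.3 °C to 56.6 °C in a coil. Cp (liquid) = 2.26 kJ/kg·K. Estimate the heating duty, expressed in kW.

Q = 287 kW

Q = ṁ·Cp·ΔT = 4720 × 2.26 × (56.6 − -40.3) = 1.0337e+06 kJ/h
Converting: 1.0337e+06 / 3600 s = 287.13 kW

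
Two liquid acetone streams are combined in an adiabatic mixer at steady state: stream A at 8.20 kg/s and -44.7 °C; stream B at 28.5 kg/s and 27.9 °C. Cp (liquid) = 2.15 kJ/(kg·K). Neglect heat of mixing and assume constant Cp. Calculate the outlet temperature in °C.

Energy balance with Q = 0: Σ ṁᵢCp,ᵢ(T_out − Tᵢ) = 0
Σ ṁᵢCp,ᵢTᵢ = 8.20×2.15×-44.7 + 28.5×2.15×27.9 = 921.51
Σ ṁᵢCp,ᵢ = 8.20×2.15 + 28.5×2.15 = 78.905
T_out = 921.51 / 78.905 = 11.679 °C

T_out = 11.7 °C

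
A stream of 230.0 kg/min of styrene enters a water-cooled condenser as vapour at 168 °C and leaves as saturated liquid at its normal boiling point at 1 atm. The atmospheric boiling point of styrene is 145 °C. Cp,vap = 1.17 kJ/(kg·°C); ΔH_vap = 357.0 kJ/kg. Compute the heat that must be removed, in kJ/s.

Q_c = 1470 kJ/s

vapour 168→145 °C: -26.91 kJ/kg
condensation at 145 °C: -357 kJ/kg
Δh = -26.91 + -357 = -383.91 kJ/kg
Q = ṁ·Δh = 230.0 kg/min × -383.91 kJ/kg = -88299 kJ/min
|Q| = 1471.7 kW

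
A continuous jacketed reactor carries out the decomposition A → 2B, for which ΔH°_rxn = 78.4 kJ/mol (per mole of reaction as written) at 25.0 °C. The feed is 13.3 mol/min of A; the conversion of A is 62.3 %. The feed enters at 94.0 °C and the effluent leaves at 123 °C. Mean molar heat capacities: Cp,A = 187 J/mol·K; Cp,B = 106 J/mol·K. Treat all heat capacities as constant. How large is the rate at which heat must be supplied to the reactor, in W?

Extent of reaction ξ = 0.623 × 13.3 = 8.2859 mol/min
Reaction term: ξ·ΔH°_rxn = 8.2859 × 78.4 = 649.61 kJ/min
Sensible, feed 94.0→25 °C: -171.61 kJ/min
Outlet flows (mol/min): A 5.0141, B 16.572
Sensible, products 25→123 °C: 264.04 kJ/min
Q = ΔH = 742.04 kJ/min = 12.367 kW
Heat supplied = 12367 W

Q_in = 12400 W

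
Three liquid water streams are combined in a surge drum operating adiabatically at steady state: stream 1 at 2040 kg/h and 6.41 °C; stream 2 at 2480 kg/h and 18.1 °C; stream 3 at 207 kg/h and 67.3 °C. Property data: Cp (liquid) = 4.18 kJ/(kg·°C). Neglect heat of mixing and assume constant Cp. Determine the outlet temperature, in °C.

T_out = 15.2 °C

Energy balance with Q = 0: Σ ṁᵢCp,ᵢ(T_out − Tᵢ) = 0
Σ ṁᵢCp,ᵢTᵢ = 2040×4.18×6.41 + 2480×4.18×18.1 + 207×4.18×67.3 = 300520
Σ ṁᵢCp,ᵢ = 2040×4.18 + 2480×4.18 + 207×4.18 = 19759
T_out = 300520 / 19759 = 15.21 °C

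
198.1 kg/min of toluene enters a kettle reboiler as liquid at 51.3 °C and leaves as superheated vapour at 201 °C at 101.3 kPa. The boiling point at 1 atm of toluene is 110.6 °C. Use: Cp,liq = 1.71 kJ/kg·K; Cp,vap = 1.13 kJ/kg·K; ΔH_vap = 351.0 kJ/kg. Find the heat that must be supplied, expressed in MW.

liquid 51.3→110.6 °C: 101.4 kJ/kg
vaporisation at 110.6 °C: 351 kJ/kg
vapour 110.6→201 °C: 102.15 kJ/kg
Δh = 101.4 + 351 + 102.15 = 554.55 kJ/kg
Q = ṁ·Δh = 198.1 kg/min × 554.55 kJ/kg = 109860 kJ/min
|Q| = 1831 kW = 1.831 MW

Q = 1.83 MW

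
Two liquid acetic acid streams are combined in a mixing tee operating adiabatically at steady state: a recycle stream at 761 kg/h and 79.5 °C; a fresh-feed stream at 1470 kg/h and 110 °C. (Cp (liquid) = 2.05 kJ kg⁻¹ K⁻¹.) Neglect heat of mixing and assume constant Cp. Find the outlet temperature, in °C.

No heat crosses the boundary, so H_out = H_in.
Σ ṁᵢCp,ᵢTᵢ = 761×2.05×79.5 + 1470×2.05×110 = 455510
Σ ṁᵢCp,ᵢ = 761×2.05 + 1470×2.05 = 4573.5
T_out = 455510 / 4573.5 = 99.596 °C

T_out = 99.6 °C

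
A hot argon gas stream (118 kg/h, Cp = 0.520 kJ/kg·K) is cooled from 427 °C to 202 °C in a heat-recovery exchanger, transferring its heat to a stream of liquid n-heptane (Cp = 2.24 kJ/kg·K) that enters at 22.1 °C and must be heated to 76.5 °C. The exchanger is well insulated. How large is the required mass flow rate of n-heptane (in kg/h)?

ṁ_c = 113 kg/h

Heat released by hot stream: Q = 118 × 0.520 × (427 − 202) = 13806 kJ/h
Energy balance on cold side (adiabatic exchanger): Q = ṁ_c·Cp_c·(T_c,out − T_c,in)
ṁ_c = 13806 / [2.24 × (76.5 − 22.1)] = 113.3 kg/h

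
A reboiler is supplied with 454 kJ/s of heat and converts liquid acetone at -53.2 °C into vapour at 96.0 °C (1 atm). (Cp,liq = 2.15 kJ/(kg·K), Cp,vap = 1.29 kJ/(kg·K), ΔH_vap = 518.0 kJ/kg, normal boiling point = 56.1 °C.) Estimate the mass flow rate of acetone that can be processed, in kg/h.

ṁ = 2030 kg/h

Δh = 2.15×(56.1−-53.2) + 518.0 + 1.29×(96.0−56.1) = 804.47 kJ/kg
Q = 454 kJ/s = 454 kJ/s = 1.6344e+06 kJ/h
ṁ = Q/Δh = 1.6344e+06 / 804.47 = 2031.7 kg/h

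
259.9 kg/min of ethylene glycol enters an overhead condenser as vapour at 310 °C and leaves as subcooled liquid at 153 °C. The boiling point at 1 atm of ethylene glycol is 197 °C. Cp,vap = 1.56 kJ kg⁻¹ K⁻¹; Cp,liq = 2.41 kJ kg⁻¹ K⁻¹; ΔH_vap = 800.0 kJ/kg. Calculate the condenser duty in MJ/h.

vapour 310→197 °C: -176.28 kJ/kg
condensation at 197 °C: -800 kJ/kg
liquid 197→153 °C: -106.04 kJ/kg
Δh = -176.28 + -800 + -106.04 = -1082.3 kJ/kg
Q = ṁ·Δh = 259.9 kg/min × -1082.3 kJ/kg = -281290 kJ/min
|Q| = 4688.2 kW = 16878 MJ/h

Q_c = 16900 MJ/h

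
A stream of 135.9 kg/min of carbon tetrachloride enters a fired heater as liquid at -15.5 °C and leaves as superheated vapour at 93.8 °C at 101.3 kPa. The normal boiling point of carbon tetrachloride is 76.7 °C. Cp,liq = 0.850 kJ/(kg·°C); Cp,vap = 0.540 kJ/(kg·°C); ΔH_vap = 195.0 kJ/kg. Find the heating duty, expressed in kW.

Q = 640 kW

liquid -15.5→76.7 °C: 78.37 kJ/kg
vaporisation at 76.7 °C: 195 kJ/kg
vapour 76.7→93.8 °C: 9.234 kJ/kg
Δh = 78.37 + 195 + 9.234 = 282.6 kJ/kg
Q = ṁ·Δh = 135.9 kg/min × 282.6 kJ/kg = 38406 kJ/min
|Q| = 640.1 kW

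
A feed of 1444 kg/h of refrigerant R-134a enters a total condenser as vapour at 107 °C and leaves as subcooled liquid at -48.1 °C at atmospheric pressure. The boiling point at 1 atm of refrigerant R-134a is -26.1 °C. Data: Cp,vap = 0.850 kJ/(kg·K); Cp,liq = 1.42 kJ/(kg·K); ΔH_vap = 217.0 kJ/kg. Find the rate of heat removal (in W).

Q_c = 145000 W

vapour 107→-26.1 °C: -113.13 kJ/kg
condensation at -26.1 °C: -217 kJ/kg
liquid -26.1→-48.1 °C: -31.24 kJ/kg
Δh = -113.13 + -217 + -31.24 = -361.38 kJ/kg
Q = ṁ·Δh = 1444 kg/h × -361.38 kJ/kg = -521830 kJ/h
|Q| = 144.95 kW = 144950 W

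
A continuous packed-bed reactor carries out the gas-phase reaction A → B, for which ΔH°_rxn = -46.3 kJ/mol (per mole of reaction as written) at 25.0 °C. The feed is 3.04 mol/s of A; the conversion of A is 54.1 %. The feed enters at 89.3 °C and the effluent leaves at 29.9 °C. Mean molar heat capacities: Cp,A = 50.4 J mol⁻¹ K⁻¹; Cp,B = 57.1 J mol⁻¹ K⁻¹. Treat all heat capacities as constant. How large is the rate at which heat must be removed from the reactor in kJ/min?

Extent of reaction ξ = 0.541 × 3.04 = 1.6446 mol/s
Reaction term: ξ·ΔH°_rxn = 1.6446 × -46.3 = -76.147 kJ/s
Sensible, feed 89.3→25 °C: -9.8518 kJ/s
Outlet flows (mol/s): A 1.3954, B 1.6446
Sensible, products 25→29.9 °C: 0.80475 kJ/s
Q = ΔH = -85.194 kJ/s = -85.194 kW
Heat removed = 5111.6 kJ/min

Q_out = 5110 kJ/min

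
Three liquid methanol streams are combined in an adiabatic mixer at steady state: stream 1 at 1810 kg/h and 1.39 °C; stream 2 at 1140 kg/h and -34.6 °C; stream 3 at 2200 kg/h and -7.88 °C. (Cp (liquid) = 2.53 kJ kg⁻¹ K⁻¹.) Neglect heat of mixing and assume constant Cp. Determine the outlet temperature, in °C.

Energy balance with Q = 0: Σ ṁᵢCp,ᵢ(T_out − Tᵢ) = 0
T_out = Σ ṁᵢCp,ᵢTᵢ / Σ ṁᵢCp,ᵢ
      = -137290 / 13030 = -10.537 °C

T_out = -10.5 °C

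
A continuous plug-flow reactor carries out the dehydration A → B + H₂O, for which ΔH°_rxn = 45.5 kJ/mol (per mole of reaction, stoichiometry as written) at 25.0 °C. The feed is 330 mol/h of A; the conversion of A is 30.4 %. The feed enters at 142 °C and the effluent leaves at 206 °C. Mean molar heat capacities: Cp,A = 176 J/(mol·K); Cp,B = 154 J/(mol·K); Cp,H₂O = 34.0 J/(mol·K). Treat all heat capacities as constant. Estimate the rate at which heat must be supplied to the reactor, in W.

Extent of reaction ξ = 0.304 × 330 = 100.32 mol/h
Reaction term: ξ·ΔH°_rxn = 100.32 × 45.5 = 4564.6 kJ/h
Sensible, feed 142→25 °C: -6795.4 kJ/h
Outlet flows (mol/h): A 229.68, B 100.32, H₂O 100.32
Sensible, products 25→206 °C: 10730 kJ/h
Q = ΔH = 8499.6 kJ/h = 2.361 kW
Heat supplied = 2361 W

Q_in = 2360 W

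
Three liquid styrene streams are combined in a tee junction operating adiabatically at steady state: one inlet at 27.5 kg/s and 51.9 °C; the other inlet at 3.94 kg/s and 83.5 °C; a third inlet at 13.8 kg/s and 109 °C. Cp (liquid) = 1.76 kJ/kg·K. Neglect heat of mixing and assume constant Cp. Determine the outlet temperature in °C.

T_out = 72.1 °C

No heat crosses the boundary, so H_out = H_in.
Σ ṁᵢCp,ᵢTᵢ = 27.5×1.76×51.9 + 3.94×1.76×83.5 + 13.8×1.76×109 = 5738.4
Σ ṁᵢCp,ᵢ = 27.5×1.76 + 3.94×1.76 + 13.8×1.76 = 79.622
T_out = 5738.4 / 79.622 = 72.07 °C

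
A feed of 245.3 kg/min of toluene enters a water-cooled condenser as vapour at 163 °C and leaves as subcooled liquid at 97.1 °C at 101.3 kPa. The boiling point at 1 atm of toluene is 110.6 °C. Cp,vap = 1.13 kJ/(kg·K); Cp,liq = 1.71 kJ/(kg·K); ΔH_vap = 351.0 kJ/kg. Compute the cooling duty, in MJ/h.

vapour 163→110.6 °C: -59.212 kJ/kg
condensation at 110.6 °C: -351 kJ/kg
liquid 110.6→97.1 °C: -23.085 kJ/kg
Δh = -59.212 + -351 + -23.085 = -433.3 kJ/kg
Q = ṁ·Δh = 245.3 kg/min × -433.3 kJ/kg = -106290 kJ/min
|Q| = 1771.5 kW = 6377.3 MJ/h

Q_c = 6380 MJ/h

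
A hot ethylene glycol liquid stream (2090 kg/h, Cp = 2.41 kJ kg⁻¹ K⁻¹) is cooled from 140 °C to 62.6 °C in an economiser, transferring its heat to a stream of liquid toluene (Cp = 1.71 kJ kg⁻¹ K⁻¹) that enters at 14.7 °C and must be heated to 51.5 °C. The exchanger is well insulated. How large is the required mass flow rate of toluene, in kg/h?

Heat released by hot stream: Q = 2090 × 2.41 × (140 − 62.6) = 389860 kJ/h
Energy balance on cold side (adiabatic exchanger): Q = ṁ_c·Cp_c·(T_c,out − T_c,in)
ṁ_c = 389860 / [1.71 × (51.5 − 14.7)] = 6195.3 kg/h

ṁ_c = 6200 kg/h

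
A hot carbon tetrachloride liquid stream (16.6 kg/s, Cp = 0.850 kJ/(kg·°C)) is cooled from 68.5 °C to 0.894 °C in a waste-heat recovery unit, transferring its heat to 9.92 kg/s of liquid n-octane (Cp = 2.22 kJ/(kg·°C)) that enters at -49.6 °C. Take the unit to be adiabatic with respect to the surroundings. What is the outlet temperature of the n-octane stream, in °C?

T_c,out = -6.28 °C

Heat released by hot stream: Q = 16.6 × 0.850 × (68.5 − 0.894) = 953.92 kJ/s
Energy balance on cold side (adiabatic exchanger): Q = ṁ_c·Cp_c·(T_c,out − T_c,in)
T_c,out = -49.6 + 953.92/(9.92 × 2.22) = -6.2841 °C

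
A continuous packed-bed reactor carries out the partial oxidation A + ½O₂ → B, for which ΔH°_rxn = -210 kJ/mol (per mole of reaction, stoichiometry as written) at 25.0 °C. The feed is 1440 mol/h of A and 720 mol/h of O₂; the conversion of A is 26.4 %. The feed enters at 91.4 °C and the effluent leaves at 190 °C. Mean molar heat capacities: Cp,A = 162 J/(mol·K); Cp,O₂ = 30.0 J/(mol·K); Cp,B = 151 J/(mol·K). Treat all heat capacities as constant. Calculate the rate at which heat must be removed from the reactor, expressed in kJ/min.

Extent of reaction ξ = 0.264 × 1440 = 380.16 mol/h
Reaction term: ξ·ΔH°_rxn = 380.16 × -210 = -79834 kJ/h
Sensible, feed 91.4→25 °C: -16924 kJ/h
Outlet flows (mol/h): A 1059.8, O₂ 529.92, B 380.16
Sensible, products 25→190 °C: 40424 kJ/h
Q = ΔH = -56333 kJ/h = -15.648 kW
Heat removed = 938.89 kJ/min

Q_out = 939 kJ/min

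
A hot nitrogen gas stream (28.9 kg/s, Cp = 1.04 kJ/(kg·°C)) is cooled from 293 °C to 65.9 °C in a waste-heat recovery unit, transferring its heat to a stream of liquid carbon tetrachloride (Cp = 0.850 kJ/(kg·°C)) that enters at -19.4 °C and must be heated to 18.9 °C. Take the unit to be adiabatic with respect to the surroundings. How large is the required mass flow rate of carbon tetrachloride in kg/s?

ṁ_c = 210 kg/s

Heat released by hot stream: Q = 28.9 × 1.04 × (293 − 65.9) = 6825.7 kJ/s
Energy balance on cold side (adiabatic exchanger): Q = ṁ_c·Cp_c·(T_c,out − T_c,in)
ṁ_c = 6825.7 / [0.850 × (18.9 − -19.4)] = 209.67 kg/s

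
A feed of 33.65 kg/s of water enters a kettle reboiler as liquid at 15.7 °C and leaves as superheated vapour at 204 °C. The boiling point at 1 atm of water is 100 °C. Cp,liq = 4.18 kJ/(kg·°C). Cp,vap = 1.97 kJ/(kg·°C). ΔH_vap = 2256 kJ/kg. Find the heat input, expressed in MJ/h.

Q = 341000 MJ/h

liquid 15.7→100 °C: 352.37 kJ/kg
vaporisation at 100 °C: 2256 kJ/kg
vapour 100→204 °C: 204.88 kJ/kg
Δh = 352.37 + 2256 + 204.88 = 2813.3 kJ/kg
Q = ṁ·Δh = 33.65 kg/s × 2813.3 kJ/kg = 94666 kJ/s
|Q| = 94666 kW = 340800 MJ/h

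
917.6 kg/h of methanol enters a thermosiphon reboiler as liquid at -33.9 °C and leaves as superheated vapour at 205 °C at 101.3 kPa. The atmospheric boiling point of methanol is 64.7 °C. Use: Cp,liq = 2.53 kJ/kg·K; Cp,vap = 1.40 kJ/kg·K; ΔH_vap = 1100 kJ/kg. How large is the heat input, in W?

Q = 394000 W

liquid -33.9→64.7 °C: 249.46 kJ/kg
vaporisation at 64.7 °C: 1100 kJ/kg
vapour 64.7→205 °C: 196.42 kJ/kg
Δh = 249.46 + 1100 + 196.42 = 1545.9 kJ/kg
Q = ṁ·Δh = 917.6 kg/h × 1545.9 kJ/kg = 1.4185e+06 kJ/h
|Q| = 394.03 kW = 394030 W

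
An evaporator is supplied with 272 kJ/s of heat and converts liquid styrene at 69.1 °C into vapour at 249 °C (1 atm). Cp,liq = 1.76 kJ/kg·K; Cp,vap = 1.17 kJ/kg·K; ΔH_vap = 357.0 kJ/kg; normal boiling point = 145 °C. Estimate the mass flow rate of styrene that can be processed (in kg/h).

Δh = 1.76×(145−69.1) + 357.0 + 1.17×(249−145) = 612.26 kJ/kg
Q = 272 kJ/s = 272 kJ/s = 979200 kJ/h
ṁ = Q/Δh = 979200 / 612.26 = 1599.3 kg/h

ṁ = 1600 kg/h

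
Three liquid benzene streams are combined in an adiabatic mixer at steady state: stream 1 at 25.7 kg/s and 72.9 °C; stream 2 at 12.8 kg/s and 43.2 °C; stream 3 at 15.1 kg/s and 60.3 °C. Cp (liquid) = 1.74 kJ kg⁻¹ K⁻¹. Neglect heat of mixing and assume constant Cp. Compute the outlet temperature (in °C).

Energy balance with Q = 0: Σ ṁᵢCp,ᵢ(T_out − Tᵢ) = 0
T_out = Σ ṁᵢCp,ᵢTᵢ / Σ ṁᵢCp,ᵢ
      = 5806.4 / 93.264 = 62.258 °C

T_out = 62.3 °C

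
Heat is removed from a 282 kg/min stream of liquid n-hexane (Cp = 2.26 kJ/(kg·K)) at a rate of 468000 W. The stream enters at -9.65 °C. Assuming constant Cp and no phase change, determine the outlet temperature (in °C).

T_out = -53.7 °C

Q = 468000 W = 28080 kJ/min
ΔT = Q/(ṁ·Cp) = 28080/(282×2.26) = 44.059 K
T_out = -9.65 − 44.059 = -53.709 °C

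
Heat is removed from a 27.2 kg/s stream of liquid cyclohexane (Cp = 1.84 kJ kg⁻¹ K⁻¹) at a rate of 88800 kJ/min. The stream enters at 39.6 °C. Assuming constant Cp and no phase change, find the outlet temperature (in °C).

T_out = 10.0 °C

Q = 88800 kJ/min = 1480 kJ/s
ΔT = Q/(ṁ·Cp) = 1480/(27.2×1.84) = 29.572 K
T_out = 39.6 − 29.572 = 10.028 °C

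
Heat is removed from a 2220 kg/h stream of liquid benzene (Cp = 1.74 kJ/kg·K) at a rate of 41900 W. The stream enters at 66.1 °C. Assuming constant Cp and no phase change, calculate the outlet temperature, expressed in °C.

T_out = 27.1 °C

Q = 41900 W = 150840 kJ/h
ΔT = Q/(ṁ·Cp) = 150840/(2220×1.74) = 39.049 K
T_out = 66.1 − 39.049 = 27.051 °C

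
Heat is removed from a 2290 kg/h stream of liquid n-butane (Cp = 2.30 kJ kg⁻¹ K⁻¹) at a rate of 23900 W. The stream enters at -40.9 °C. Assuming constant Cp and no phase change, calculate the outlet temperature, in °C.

Q = 23900 W = 86040 kJ/h
ΔT = Q/(ṁ·Cp) = 86040/(2290×2.30) = 16.336 K
T_out = -40.9 − 16.336 = -57.236 °C

T_out = -57.2 °C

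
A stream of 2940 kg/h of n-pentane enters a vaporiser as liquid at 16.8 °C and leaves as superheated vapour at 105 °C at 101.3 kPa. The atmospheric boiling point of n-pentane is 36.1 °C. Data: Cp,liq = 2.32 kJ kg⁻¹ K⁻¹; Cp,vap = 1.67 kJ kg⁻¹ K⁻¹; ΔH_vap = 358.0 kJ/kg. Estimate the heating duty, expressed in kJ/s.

liquid 16.8→36.1 °C: 44.776 kJ/kg
vaporisation at 36.1 °C: 358 kJ/kg
vapour 36.1→105 °C: 115.06 kJ/kg
Δh = 44.776 + 358 + 115.06 = 517.84 kJ/kg
Q = ṁ·Δh = 2940 kg/h × 517.84 kJ/kg = 1.5224e+06 kJ/h
|Q| = 422.9 kW

Q = 423 kJ/s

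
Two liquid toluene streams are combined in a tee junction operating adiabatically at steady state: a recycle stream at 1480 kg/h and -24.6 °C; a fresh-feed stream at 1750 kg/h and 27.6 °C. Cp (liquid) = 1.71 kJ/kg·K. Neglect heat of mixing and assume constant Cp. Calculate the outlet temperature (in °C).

T_out = 3.68 °C

No heat crosses the boundary, so H_out = H_in.
Σ ṁᵢCp,ᵢTᵢ = 1480×1.71×-24.6 + 1750×1.71×27.6 = 20335
Σ ṁᵢCp,ᵢ = 1480×1.71 + 1750×1.71 = 5523.3
T_out = 20335 / 5523.3 = 3.6817 °C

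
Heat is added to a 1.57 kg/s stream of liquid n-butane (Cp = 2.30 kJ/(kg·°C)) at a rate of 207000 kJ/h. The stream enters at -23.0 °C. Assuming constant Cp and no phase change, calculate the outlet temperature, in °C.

Q = 207000 kJ/h = 57.5 kJ/s
ΔT = Q/(ṁ·Cp) = 57.5/(1.57×2.30) = 15.924 K
T_out = -23.0 + 15.924 = -7.0764 °C

T_out = -7.08 °C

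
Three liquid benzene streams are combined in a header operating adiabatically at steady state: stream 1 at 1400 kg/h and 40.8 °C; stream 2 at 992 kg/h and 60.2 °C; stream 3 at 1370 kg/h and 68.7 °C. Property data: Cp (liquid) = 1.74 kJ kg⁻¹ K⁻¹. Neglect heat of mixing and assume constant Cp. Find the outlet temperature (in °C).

No heat crosses the boundary, so H_out = H_in.
Σ ṁᵢCp,ᵢTᵢ = 1400×1.74×40.8 + 992×1.74×60.2 + 1370×1.74×68.7 = 367070
Σ ṁᵢCp,ᵢ = 1400×1.74 + 992×1.74 + 1370×1.74 = 6545.9
T_out = 367070 / 6545.9 = 56.076 °C

T_out = 56.1 °C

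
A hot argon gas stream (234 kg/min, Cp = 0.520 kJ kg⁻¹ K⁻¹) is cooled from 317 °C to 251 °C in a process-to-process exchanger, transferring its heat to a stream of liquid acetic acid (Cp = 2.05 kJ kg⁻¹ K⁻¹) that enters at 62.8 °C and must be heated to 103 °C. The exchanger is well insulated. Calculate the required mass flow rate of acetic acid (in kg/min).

ṁ_c = 97.5 kg/min

Heat released by hot stream: Q = 234 × 0.520 × (317 − 251) = 8030.9 kJ/min
Energy balance on cold side (adiabatic exchanger): Q = ṁ_c·Cp_c·(T_c,out − T_c,in)
ṁ_c = 8030.9 / [2.05 × (103 − 62.8)] = 97.45 kg/min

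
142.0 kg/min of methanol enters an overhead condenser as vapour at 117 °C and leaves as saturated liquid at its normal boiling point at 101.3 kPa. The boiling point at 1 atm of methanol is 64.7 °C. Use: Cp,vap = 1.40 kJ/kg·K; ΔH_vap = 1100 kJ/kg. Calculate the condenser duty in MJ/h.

Q_c = 10000 MJ/h

vapour 117→64.7 °C: -73.22 kJ/kg
condensation at 64.7 °C: -1100 kJ/kg
Δh = -73.22 + -1100 = -1173.2 kJ/kg
Q = ṁ·Δh = 142.0 kg/min × -1173.2 kJ/kg = -166600 kJ/min
|Q| = 2776.6 kW = 9995.8 MJ/h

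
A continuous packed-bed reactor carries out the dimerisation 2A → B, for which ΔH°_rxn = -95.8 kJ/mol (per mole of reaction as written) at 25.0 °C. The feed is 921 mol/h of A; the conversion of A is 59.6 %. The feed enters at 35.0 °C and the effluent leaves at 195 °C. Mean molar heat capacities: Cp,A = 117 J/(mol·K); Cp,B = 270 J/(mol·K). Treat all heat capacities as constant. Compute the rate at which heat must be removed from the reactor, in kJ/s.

Q_out = 2.05 kJ/s

Extent of reaction ξ = 0.596 × 921 / 2 = 274.46 mol/h
Reaction term: ξ·ΔH°_rxn = 274.46 × -95.8 = -26293 kJ/h
Sensible, feed 35.0→25 °C: -1077.6 kJ/h
Outlet flows (mol/h): A 372.08, B 274.46
Sensible, products 25→195 °C: 19998 kJ/h
Q = ΔH = -7372.3 kJ/h = -2.0479 kW
Heat removed = 2.0479 kJ/s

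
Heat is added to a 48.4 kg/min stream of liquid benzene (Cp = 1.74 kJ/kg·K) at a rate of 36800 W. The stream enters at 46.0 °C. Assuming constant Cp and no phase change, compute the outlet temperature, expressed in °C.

T_out = 72.2 °C

Q = 36800 W = 2208 kJ/min
ΔT = Q/(ṁ·Cp) = 2208/(48.4×1.74) = 26.218 K
T_out = 46.0 + 26.218 = 72.218 °C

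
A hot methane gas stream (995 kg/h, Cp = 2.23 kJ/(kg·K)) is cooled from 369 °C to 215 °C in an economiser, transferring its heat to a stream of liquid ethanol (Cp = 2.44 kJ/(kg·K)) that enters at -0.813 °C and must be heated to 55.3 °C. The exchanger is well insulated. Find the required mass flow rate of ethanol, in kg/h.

Heat released by hot stream: Q = 995 × 2.23 × (369 − 215) = 341700 kJ/h
Energy balance on cold side (adiabatic exchanger): Q = ṁ_c·Cp_c·(T_c,out − T_c,in)
ṁ_c = 341700 / [2.44 × (55.3 − -0.813)] = 2495.7 kg/h

ṁ_c = 2500 kg/h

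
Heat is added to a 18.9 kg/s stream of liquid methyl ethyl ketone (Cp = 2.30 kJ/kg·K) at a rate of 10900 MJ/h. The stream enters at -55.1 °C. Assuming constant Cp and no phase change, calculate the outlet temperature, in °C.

Q = 10900 MJ/h = 3027.8 kJ/s
ΔT = Q/(ṁ·Cp) = 3027.8/(18.9×2.30) = 69.652 K
T_out = -55.1 + 69.652 = 14.552 °C

T_out = 14.6 °C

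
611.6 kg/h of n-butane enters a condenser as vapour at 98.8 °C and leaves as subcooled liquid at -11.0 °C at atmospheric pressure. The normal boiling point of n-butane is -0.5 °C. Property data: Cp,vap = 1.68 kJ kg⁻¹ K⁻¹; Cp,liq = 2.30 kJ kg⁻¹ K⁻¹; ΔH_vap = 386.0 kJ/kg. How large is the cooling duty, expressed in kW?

vapour 98.8→-0.5 °C: -166.82 kJ/kg
condensation at -0.5 °C: -386 kJ/kg
liquid -0.5→-11.0 °C: -24.15 kJ/kg
Δh = -166.82 + -386 + -24.15 = -576.97 kJ/kg
Q = ṁ·Δh = 611.6 kg/h × -576.97 kJ/kg = -352880 kJ/h
|Q| = 98.021 kW

Q_c = 98.0 kW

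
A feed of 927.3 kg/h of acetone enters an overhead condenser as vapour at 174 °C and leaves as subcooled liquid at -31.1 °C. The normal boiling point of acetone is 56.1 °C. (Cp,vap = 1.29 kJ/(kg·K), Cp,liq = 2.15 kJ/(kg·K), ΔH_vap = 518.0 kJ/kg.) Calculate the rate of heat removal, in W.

vapour 174→56.1 °C: -152.09 kJ/kg
condensation at 56.1 °C: -518 kJ/kg
liquid 56.1→-31.1 °C: -187.48 kJ/kg
Δh = -152.09 + -518 + -187.48 = -857.57 kJ/kg
Q = ṁ·Δh = 927.3 kg/h × -857.57 kJ/kg = -795230 kJ/h
|Q| = 220.9 kW = 220900 W

Q_c = 221000 W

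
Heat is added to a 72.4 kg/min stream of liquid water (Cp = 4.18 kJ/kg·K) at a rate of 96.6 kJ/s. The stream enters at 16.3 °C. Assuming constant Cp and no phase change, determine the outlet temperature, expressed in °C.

Q = 96.6 kJ/s = 5796 kJ/min
ΔT = Q/(ṁ·Cp) = 5796/(72.4×4.18) = 19.152 K
T_out = 16.3 + 19.152 = 35.452 °C

T_out = 35.5 °C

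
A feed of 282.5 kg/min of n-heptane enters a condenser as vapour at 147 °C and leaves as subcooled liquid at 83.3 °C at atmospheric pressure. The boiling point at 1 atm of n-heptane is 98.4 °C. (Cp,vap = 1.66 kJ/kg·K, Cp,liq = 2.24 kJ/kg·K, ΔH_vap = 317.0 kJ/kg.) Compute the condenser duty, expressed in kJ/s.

Q_c = 2030 kJ/s

vapour 147→98.4 °C: -80.676 kJ/kg
condensation at 98.4 °C: -317 kJ/kg
liquid 98.4→83.3 °C: -33.824 kJ/kg
Δh = -80.676 + -317 + -33.824 = -431.5 kJ/kg
Q = ṁ·Δh = 282.5 kg/min × -431.5 kJ/kg = -121900 kJ/min
|Q| = 2031.6 kW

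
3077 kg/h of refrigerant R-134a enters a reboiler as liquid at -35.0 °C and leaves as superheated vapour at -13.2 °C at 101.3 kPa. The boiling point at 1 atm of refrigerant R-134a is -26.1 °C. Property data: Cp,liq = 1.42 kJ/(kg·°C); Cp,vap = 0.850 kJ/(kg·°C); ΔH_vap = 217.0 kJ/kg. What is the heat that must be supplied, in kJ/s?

Q = 206 kJ/s

liquid -35.0→-26.1 °C: 12.638 kJ/kg
vaporisation at -26.1 °C: 217 kJ/kg
vapour -26.1→-13.2 °C: 10.965 kJ/kg
Δh = 12.638 + 217 + 10.965 = 240.6 kJ/kg
Q = ṁ·Δh = 3077 kg/h × 240.6 kJ/kg = 740340 kJ/h
|Q| = 205.65 kW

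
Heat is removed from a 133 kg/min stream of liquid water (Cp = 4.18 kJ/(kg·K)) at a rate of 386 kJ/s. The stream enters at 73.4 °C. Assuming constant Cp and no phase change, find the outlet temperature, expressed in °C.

Q = 386 kJ/s = 23160 kJ/min
ΔT = Q/(ṁ·Cp) = 23160/(133×4.18) = 41.659 K
T_out = 73.4 − 41.659 = 31.741 °C

T_out = 31.7 °C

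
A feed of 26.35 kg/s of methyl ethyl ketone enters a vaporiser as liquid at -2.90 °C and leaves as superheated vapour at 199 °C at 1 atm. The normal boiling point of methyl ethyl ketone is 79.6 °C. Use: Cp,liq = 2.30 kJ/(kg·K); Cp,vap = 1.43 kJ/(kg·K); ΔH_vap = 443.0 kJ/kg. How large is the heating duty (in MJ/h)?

Q = 76200 MJ/h

liquid -2.90→79.6 °C: 189.75 kJ/kg
vaporisation at 79.6 °C: 443 kJ/kg
vapour 79.6→199 °C: 170.74 kJ/kg
Δh = 189.75 + 443 + 170.74 = 803.49 kJ/kg
Q = ṁ·Δh = 26.35 kg/s × 803.49 kJ/kg = 21172 kJ/s
|Q| = 21172 kW = 76219 MJ/h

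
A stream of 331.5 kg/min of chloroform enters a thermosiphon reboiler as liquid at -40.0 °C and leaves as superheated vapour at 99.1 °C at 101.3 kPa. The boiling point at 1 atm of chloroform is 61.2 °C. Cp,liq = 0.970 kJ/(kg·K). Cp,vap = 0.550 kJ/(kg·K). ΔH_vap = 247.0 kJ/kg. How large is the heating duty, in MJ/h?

liquid -40.0→61.2 °C: 98.164 kJ/kg
vaporisation at 61.2 °C: 247 kJ/kg
vapour 61.2→99.1 °C: 20.845 kJ/kg
Δh = 98.164 + 247 + 20.845 = 366.01 kJ/kg
Q = ṁ·Δh = 331.5 kg/min × 366.01 kJ/kg = 121330 kJ/min
|Q| = 2022.2 kW = 7279.9 MJ/h

Q = 7280 MJ/h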